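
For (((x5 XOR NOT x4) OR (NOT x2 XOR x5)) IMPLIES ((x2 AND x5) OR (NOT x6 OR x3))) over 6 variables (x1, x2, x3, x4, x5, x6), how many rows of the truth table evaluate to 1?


Formula: (((x5 XOR NOT x4) OR (NOT x2 XOR x5)) IMPLIES ((x2 AND x5) OR (NOT x6 OR x3))) over 6 vars (64 rows)
Evaluate each row (x1, x2, x3, x4, x5, x6 as bits, MSB first):
  row 0 [000000]: (((0 XOR NOT 0) OR (NOT 0 XOR 0)) IMPLIES ((0 AND 0) OR (NOT 0 OR 0))) -> 1
  row 1 [000001]: (((0 XOR NOT 0) OR (NOT 0 XOR 0)) IMPLIES ((0 AND 0) OR (NOT 1 OR 0))) -> 0
  row 2 [000010]: (((1 XOR NOT 0) OR (NOT 0 XOR 1)) IMPLIES ((0 AND 1) OR (NOT 0 OR 0))) -> 1
  row 3 [000011]: (((1 XOR NOT 0) OR (NOT 0 XOR 1)) IMPLIES ((0 AND 1) OR (NOT 1 OR 0))) -> 1
  row 4 [000100]: (((0 XOR NOT 1) OR (NOT 0 XOR 0)) IMPLIES ((0 AND 0) OR (NOT 0 OR 0))) -> 1
  (every remaining row is evaluated the same way; all 64 results are listed next)
Full result column, 8 rows per line (x1,x2,x3 fixed per line; x4,x5,x6 runs 000..111 left to right):
  rows 0-7 [x1,x2,x3=000]: 10111010  (ones: 5)
  rows 8-15 [x1,x2,x3=001]: 11111111  (ones: 8)
  rows 16-23 [x1,x2,x3=010]: 10111111  (ones: 7)
  rows 24-31 [x1,x2,x3=011]: 11111111  (ones: 8)
  rows 32-39 [x1,x2,x3=100]: 10111010  (ones: 5)
  rows 40-47 [x1,x2,x3=101]: 11111111  (ones: 8)
  rows 48-55 [x1,x2,x3=110]: 10111111  (ones: 7)
  rows 56-63 [x1,x2,x3=111]: 11111111  (ones: 8)
Count of 1-rows = 5+8+7+8+5+8+7+8 = 56

56


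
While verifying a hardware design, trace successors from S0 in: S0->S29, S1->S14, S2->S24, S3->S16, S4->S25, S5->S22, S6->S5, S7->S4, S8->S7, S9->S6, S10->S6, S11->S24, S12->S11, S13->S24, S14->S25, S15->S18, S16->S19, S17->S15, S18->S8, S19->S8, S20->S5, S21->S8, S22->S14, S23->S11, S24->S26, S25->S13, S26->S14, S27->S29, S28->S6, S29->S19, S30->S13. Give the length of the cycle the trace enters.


Trace from S0 until a state repeats:
  S0 -> S29 -> S19 -> S8 -> S7 -> S4 -> S25 -> S13 -> S24 -> S26 -> S14 -> S25
S25 first seen at step 6, revisited at step 11.
Cycle length = 11 - 6 = 5

5


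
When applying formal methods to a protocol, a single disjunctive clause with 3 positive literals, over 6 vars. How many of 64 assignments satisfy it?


Step 1: Total=2^6=64
Step 2: Unsat when all 3 false: 2^3=8
Step 3: Sat=64-8=56

56


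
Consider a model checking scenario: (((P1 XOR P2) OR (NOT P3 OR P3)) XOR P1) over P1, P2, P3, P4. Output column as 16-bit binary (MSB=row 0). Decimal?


Formula: (((P1 XOR P2) OR (NOT P3 OR P3)) XOR P1) over P1, P2, P3, P4 (16 rows)
Evaluate each row (bits = P1,P2,P3,P4, MSB first):
  row 0 [0000]: (((0 XOR 0) OR (NOT 0 OR 0)) XOR 0) -> 1
  row 1 [0001]: (((0 XOR 0) OR (NOT 0 OR 0)) XOR 0) -> 1
  row 2 [0010]: (((0 XOR 0) OR (NOT 1 OR 1)) XOR 0) -> 1
  row 3 [0011]: (((0 XOR 0) OR (NOT 1 OR 1)) XOR 0) -> 1
  row 4 [0100]: (((0 XOR 1) OR (NOT 0 OR 0)) XOR 0) -> 1
  row 5 [0101]: (((0 XOR 1) OR (NOT 0 OR 0)) XOR 0) -> 1
  row 6 [0110]: (((0 XOR 1) OR (NOT 1 OR 1)) XOR 0) -> 1
  row 7 [0111]: (((0 XOR 1) OR (NOT 1 OR 1)) XOR 0) -> 1
  row 8 [1000]: (((1 XOR 0) OR (NOT 0 OR 0)) XOR 1) -> 0
  row 9 [1001]: (((1 XOR 0) OR (NOT 0 OR 0)) XOR 1) -> 0
  row 10 [1010]: (((1 XOR 0) OR (NOT 1 OR 1)) XOR 1) -> 0
  row 11 [1011]: (((1 XOR 0) OR (NOT 1 OR 1)) XOR 1) -> 0
  row 12 [1100]: (((1 XOR 1) OR (NOT 0 OR 0)) XOR 1) -> 0
  row 13 [1101]: (((1 XOR 1) OR (NOT 0 OR 0)) XOR 1) -> 0
  row 14 [1110]: (((1 XOR 1) OR (NOT 1 OR 1)) XOR 1) -> 0
  row 15 [1111]: (((1 XOR 1) OR (NOT 1 OR 1)) XOR 1) -> 0
Full result column, 4 rows per line (P1,P2 fixed per line; P3,P4 runs 00..11 left to right):
  rows 0-3 [P1,P2=00]: 1111  = hex F
  rows 4-7 [P1,P2=01]: 1111  = hex F
  rows 8-11 [P1,P2=10]: 0000  = hex 0
  rows 12-15 [P1,P2=11]: 0000  = hex 0
Output column (row 0 .. row 15) = 1111111100000000
Output column grouped in 4s = 1111 1111 0000 0000 = 0xFF00
Convert to decimal digit by digit (value = value*16 + digit):
  F -> 15
  15*16 + 15 (F) = 255
  255*16 + 0 = 4080
  4080*16 + 0 = 65280
Decimal = 65280

65280


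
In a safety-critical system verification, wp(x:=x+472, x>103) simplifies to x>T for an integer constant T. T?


Formula: wp(x:=E, P) = P[E/x] (substitute E for x in postcondition)
Step 1: Postcondition: x>103
Step 2: Substitute x+472 for x: x+472>103
Step 3: Solve for x: x > 103-472 = -369

-369


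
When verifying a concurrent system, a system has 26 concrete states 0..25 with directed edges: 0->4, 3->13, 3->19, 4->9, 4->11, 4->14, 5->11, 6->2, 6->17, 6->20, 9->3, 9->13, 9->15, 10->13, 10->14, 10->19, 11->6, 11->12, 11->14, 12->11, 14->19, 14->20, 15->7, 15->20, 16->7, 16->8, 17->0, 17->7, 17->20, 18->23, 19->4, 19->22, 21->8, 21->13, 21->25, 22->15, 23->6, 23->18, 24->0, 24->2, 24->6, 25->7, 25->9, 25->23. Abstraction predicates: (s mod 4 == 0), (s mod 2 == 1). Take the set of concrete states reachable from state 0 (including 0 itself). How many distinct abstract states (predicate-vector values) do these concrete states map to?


BFS from 0:
Concrete reachable: {0, 2, 3, 4, 6, 7, 9, 11, 12, 13, 14, 15, 17, 19, 20, 22}
Abstract via predicates (s mod 4 == 0), (s mod 2 == 1):
  (0,0) <- {2, 6, 14, 22}
  (0,1) <- {3, 7, 9, 11, 13, 15, 17, 19}
  (1,0) <- {0, 4, 12, 20}
Distinct abstract states = 3

3


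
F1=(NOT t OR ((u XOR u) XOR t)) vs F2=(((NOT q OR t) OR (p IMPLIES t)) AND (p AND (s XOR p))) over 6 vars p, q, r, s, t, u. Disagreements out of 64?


F1 = (NOT t OR ((u XOR u) XOR t))
F2 = (((NOT q OR t) OR (p IMPLIES t)) AND (p AND (s XOR p)))
Evaluate both on each of 64 rows (bits = p,q,r,s,t,u):
  row 0 [000000]: F1=1 F2=0 (differ) -> 1
  row 1 [000001]: F1=1 F2=0 (differ) -> 1
  row 2 [000010]: F1=1 F2=0 (differ) -> 1
  row 3 [000011]: F1=1 F2=0 (differ) -> 1
  row 4 [000100]: F1=1 F2=0 (differ) -> 1
  (every remaining row is evaluated the same way; all 64 results are listed next)
Full result column, 8 rows per line (p,q,r fixed per line; s,t,u runs 000..111 left to right):
  rows 0-7 [p,q,r=000]: 11111111  (ones: 8)
  rows 8-15 [p,q,r=001]: 11111111  (ones: 8)
  rows 16-23 [p,q,r=010]: 11111111  (ones: 8)
  rows 24-31 [p,q,r=011]: 11111111  (ones: 8)
  rows 32-39 [p,q,r=100]: 00001111  (ones: 4)
  rows 40-47 [p,q,r=101]: 00001111  (ones: 4)
  rows 48-55 [p,q,r=110]: 11001111  (ones: 6)
  rows 56-63 [p,q,r=111]: 11001111  (ones: 6)
Disagreements = 8+8+8+8+4+4+6+6 = 52

52


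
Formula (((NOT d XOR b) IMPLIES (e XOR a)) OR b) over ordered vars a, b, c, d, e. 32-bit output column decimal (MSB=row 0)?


Formula: (((NOT d XOR b) IMPLIES (e XOR a)) OR b) over a, b, c, d, e (32 rows)
Evaluate each row (bits = a,b,c,d,e, MSB first):
  row 0 [00000]: (((NOT 0 XOR 0) IMPLIES (0 XOR 0)) OR 0) -> 0
  row 1 [00001]: (((NOT 0 XOR 0) IMPLIES (1 XOR 0)) OR 0) -> 1
  row 2 [00010]: (((NOT 1 XOR 0) IMPLIES (0 XOR 0)) OR 0) -> 1
  row 3 [00011]: (((NOT 1 XOR 0) IMPLIES (1 XOR 0)) OR 0) -> 1
  row 4 [00100]: (((NOT 0 XOR 0) IMPLIES (0 XOR 0)) OR 0) -> 0
  row 5 [00101]: (((NOT 0 XOR 0) IMPLIES (1 XOR 0)) OR 0) -> 1
  row 6 [00110]: (((NOT 1 XOR 0) IMPLIES (0 XOR 0)) OR 0) -> 1
  row 7 [00111]: (((NOT 1 XOR 0) IMPLIES (1 XOR 0)) OR 0) -> 1
  row 8 [01000]: (((NOT 0 XOR 1) IMPLIES (0 XOR 0)) OR 1) -> 1
  row 9 [01001]: (((NOT 0 XOR 1) IMPLIES (1 XOR 0)) OR 1) -> 1
  row 10 [01010]: (((NOT 1 XOR 1) IMPLIES (0 XOR 0)) OR 1) -> 1
  row 11 [01011]: (((NOT 1 XOR 1) IMPLIES (1 XOR 0)) OR 1) -> 1
  row 12 [01100]: (((NOT 0 XOR 1) IMPLIES (0 XOR 0)) OR 1) -> 1
  row 13 [01101]: (((NOT 0 XOR 1) IMPLIES (1 XOR 0)) OR 1) -> 1
  row 14 [01110]: (((NOT 1 XOR 1) IMPLIES (0 XOR 0)) OR 1) -> 1
  row 15 [01111]: (((NOT 1 XOR 1) IMPLIES (1 XOR 0)) OR 1) -> 1
  row 16 [10000]: (((NOT 0 XOR 0) IMPLIES (0 XOR 1)) OR 0) -> 1
  row 17 [10001]: (((NOT 0 XOR 0) IMPLIES (1 XOR 1)) OR 0) -> 0
  row 18 [10010]: (((NOT 1 XOR 0) IMPLIES (0 XOR 1)) OR 0) -> 1
  row 19 [10011]: (((NOT 1 XOR 0) IMPLIES (1 XOR 1)) OR 0) -> 1
  row 20 [10100]: (((NOT 0 XOR 0) IMPLIES (0 XOR 1)) OR 0) -> 1
  row 21 [10101]: (((NOT 0 XOR 0) IMPLIES (1 XOR 1)) OR 0) -> 0
  row 22 [10110]: (((NOT 1 XOR 0) IMPLIES (0 XOR 1)) OR 0) -> 1
  row 23 [10111]: (((NOT 1 XOR 0) IMPLIES (1 XOR 1)) OR 0) -> 1
  row 24 [11000]: (((NOT 0 XOR 1) IMPLIES (0 XOR 1)) OR 1) -> 1
  row 25 [11001]: (((NOT 0 XOR 1) IMPLIES (1 XOR 1)) OR 1) -> 1
  row 26 [11010]: (((NOT 1 XOR 1) IMPLIES (0 XOR 1)) OR 1) -> 1
  row 27 [11011]: (((NOT 1 XOR 1) IMPLIES (1 XOR 1)) OR 1) -> 1
  row 28 [11100]: (((NOT 0 XOR 1) IMPLIES (0 XOR 1)) OR 1) -> 1
  row 29 [11101]: (((NOT 0 XOR 1) IMPLIES (1 XOR 1)) OR 1) -> 1
  row 30 [11110]: (((NOT 1 XOR 1) IMPLIES (0 XOR 1)) OR 1) -> 1
  row 31 [11111]: (((NOT 1 XOR 1) IMPLIES (1 XOR 1)) OR 1) -> 1
Full result column, 4 rows per line (a,b,c fixed per line; d,e runs 00..11 left to right):
  rows 0-3 [a,b,c=000]: 0111  = hex 7
  rows 4-7 [a,b,c=001]: 0111  = hex 7
  rows 8-11 [a,b,c=010]: 1111  = hex F
  rows 12-15 [a,b,c=011]: 1111  = hex F
  rows 16-19 [a,b,c=100]: 1011  = hex B
  rows 20-23 [a,b,c=101]: 1011  = hex B
  rows 24-27 [a,b,c=110]: 1111  = hex F
  rows 28-31 [a,b,c=111]: 1111  = hex F
Output column (row 0 .. row 31) = 01110111111111111011101111111111
Output column grouped in 4s = 0111 0111 1111 1111 1011 1011 1111 1111 = 0x77FFBBFF
Convert to decimal digit by digit (value = value*16 + digit):
  7 -> 7
  7*16 + 7 = 119
  119*16 + 15 (F) = 1919
  1919*16 + 15 (F) = 30719
  30719*16 + 11 (B) = 491515
  491515*16 + 11 (B) = 7864251
  7864251*16 + 15 (F) = 125828031
  125828031*16 + 15 (F) = 2013248511
Decimal = 2013248511

2013248511


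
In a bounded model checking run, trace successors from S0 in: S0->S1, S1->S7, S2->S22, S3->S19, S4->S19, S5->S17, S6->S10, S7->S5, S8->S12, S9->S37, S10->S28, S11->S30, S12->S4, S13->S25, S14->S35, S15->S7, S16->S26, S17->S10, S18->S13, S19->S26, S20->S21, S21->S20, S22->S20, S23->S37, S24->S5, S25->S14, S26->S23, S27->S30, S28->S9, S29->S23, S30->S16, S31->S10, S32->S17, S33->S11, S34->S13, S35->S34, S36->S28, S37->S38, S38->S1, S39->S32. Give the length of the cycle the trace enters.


Trace from S0 until a state repeats:
  S0 -> S1 -> S7 -> S5 -> S17 -> S10 -> S28 -> S9 -> S37 -> S38 -> S1
S1 first seen at step 1, revisited at step 10.
Cycle length = 10 - 1 = 9

9


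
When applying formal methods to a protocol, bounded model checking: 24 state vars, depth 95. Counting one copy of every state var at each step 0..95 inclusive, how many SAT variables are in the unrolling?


BMC unrolls to depth k, creating one copy of each state var for steps 0..k.
Step count = 95 + 1 = 96 (steps 0 through 95)
Vars per step = 24
Total = 24 * 96 = 2304

2304


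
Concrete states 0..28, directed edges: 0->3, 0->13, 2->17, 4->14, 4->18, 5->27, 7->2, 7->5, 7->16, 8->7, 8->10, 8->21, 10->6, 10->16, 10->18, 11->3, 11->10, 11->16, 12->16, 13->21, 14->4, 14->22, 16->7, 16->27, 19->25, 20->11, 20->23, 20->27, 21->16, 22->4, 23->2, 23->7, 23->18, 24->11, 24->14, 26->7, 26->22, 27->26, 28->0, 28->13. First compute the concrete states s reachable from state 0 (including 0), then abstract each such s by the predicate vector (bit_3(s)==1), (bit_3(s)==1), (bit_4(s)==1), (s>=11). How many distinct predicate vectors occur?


BFS from 0:
Concrete reachable: {0, 2, 3, 4, 5, 7, 13, 14, 16, 17, 18, 21, 22, 26, 27}
Abstract via predicates (bit_3(s)==1), (bit_3(s)==1), (bit_4(s)==1), (s>=11):
  (0,0,0,0) <- {0, 2, 3, 4, 5, 7}
  (0,0,1,1) <- {16, 17, 18, 21, 22}
  (1,1,0,1) <- {13, 14}
  (1,1,1,1) <- {26, 27}
Distinct abstract states = 4

4


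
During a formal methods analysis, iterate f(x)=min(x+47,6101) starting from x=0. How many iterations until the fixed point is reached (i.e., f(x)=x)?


Step 1: x=0, cap=6101, increment=47
Step 2: x grows by 47 each step until capped at 6101; fixed point is x=6101
Step 3: iterations = ceil(6101/47) = 130

130


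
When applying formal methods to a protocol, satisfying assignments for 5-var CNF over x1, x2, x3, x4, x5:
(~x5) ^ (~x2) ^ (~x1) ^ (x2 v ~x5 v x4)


CNF with 4 clauses over 5 vars (32 assignments).
An assignment satisfies CNF iff every clause has >=1 true literal.
Check each row (bits = x1,x2,x3,x4,x5; clause T/F shown):
  row 0 [00000]: clauses=TTTT -> 1
  row 1 [00001]: clauses=FTTF -> 0
  row 2 [00010]: clauses=TTTT -> 1
  row 3 [00011]: clauses=FTTT -> 0
  row 4 [00100]: clauses=TTTT -> 1
  row 5 [00101]: clauses=FTTF -> 0
  row 6 [00110]: clauses=TTTT -> 1
  row 7 [00111]: clauses=FTTT -> 0
  row 8 [01000]: clauses=TFTT -> 0
  row 9 [01001]: clauses=FFTT -> 0
  row 10 [01010]: clauses=TFTT -> 0
  row 11 [01011]: clauses=FFTT -> 0
  row 12 [01100]: clauses=TFTT -> 0
  row 13 [01101]: clauses=FFTT -> 0
  row 14 [01110]: clauses=TFTT -> 0
  row 15 [01111]: clauses=FFTT -> 0
  row 16 [10000]: clauses=TTFT -> 0
  row 17 [10001]: clauses=FTFF -> 0
  row 18 [10010]: clauses=TTFT -> 0
  row 19 [10011]: clauses=FTFT -> 0
  row 20 [10100]: clauses=TTFT -> 0
  row 21 [10101]: clauses=FTFF -> 0
  row 22 [10110]: clauses=TTFT -> 0
  row 23 [10111]: clauses=FTFT -> 0
  row 24 [11000]: clauses=TFFT -> 0
  row 25 [11001]: clauses=FFFT -> 0
  row 26 [11010]: clauses=TFFT -> 0
  row 27 [11011]: clauses=FFFT -> 0
  row 28 [11100]: clauses=TFFT -> 0
  row 29 [11101]: clauses=FFFT -> 0
  row 30 [11110]: clauses=TFFT -> 0
  row 31 [11111]: clauses=FFFT -> 0
Full result column, 8 rows per line (x1,x2 fixed per line; x3,x4,x5 runs 000..111 left to right):
  rows 0-7 [x1,x2=00]: 10101010  (ones: 4)
  rows 8-15 [x1,x2=01]: 00000000  (ones: 0)
  rows 16-23 [x1,x2=10]: 00000000  (ones: 0)
  rows 24-31 [x1,x2=11]: 00000000  (ones: 0)
Satisfying assignments = 4+0+0+0 = 4

4


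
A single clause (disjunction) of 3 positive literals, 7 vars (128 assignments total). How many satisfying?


Step 1: Total=2^7=128
Step 2: Unsat when all 3 false: 2^4=16
Step 3: Sat=128-16=112

112


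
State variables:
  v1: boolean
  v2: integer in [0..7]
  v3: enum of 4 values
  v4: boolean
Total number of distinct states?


State space = product of domain sizes of all variables.
Domain sizes:
  v1 (boolean): 2
  v2 (integer in [0..7]): 8
  v3 (enum of 4 values): 4
  v4 (boolean): 2
Product = 2 * 8 * 4 * 2 = 128

128


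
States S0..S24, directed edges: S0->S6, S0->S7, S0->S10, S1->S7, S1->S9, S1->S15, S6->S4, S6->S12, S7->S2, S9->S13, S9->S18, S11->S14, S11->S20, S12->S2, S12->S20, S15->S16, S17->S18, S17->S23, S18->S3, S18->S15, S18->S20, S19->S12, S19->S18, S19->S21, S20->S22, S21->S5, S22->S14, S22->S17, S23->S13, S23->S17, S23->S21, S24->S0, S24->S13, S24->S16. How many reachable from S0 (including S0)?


BFS from S0:
  layer 0: {S0}
  layer 1: {S6, S7, S10}
  layer 2: {S2, S4, S12}
  layer 3: {S20}
  layer 4: {S22}
  layer 5: {S14, S17}
  layer 6: {S18, S23}
  layer 7: {S3, S13, S15, S21}
  layer 8: {S5, S16}
Reachable set: {S0, S2, S3, S4, S5, S6, S7, S10, S12, S13, S14, S15, S16, S17, S18, S20, S21, S22, S23}
Count = 19

19


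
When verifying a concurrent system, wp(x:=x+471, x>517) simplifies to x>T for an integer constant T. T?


Formula: wp(x:=E, P) = P[E/x] (substitute E for x in postcondition)
Step 1: Postcondition: x>517
Step 2: Substitute x+471 for x: x+471>517
Step 3: Solve for x: x > 517-471 = 46

46


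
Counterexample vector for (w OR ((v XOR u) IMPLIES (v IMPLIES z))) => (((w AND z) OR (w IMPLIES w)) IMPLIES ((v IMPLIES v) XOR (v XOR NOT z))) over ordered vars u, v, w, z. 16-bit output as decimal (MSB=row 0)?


F1 = (w OR ((v XOR u) IMPLIES (v IMPLIES z)))
F2 = (((w AND z) OR (w IMPLIES w)) IMPLIES ((v IMPLIES v) XOR (v XOR NOT z)))
Counterexample to F1=>F2 is where F1=1 and F2=0.
Evaluate each row (bits = u,v,w,z, MSB first):
  row 0 [0000]: F1=1 F2=0 -> F1&~F2 -> 1
  row 1 [0001]: F1=1 F2=1 -> F1&~F2 -> 0
  row 2 [0010]: F1=1 F2=0 -> F1&~F2 -> 1
  row 3 [0011]: F1=1 F2=1 -> F1&~F2 -> 0
  row 4 [0100]: F1=0 F2=1 -> F1&~F2 -> 0
  row 5 [0101]: F1=1 F2=0 -> F1&~F2 -> 1
  row 6 [0110]: F1=1 F2=1 -> F1&~F2 -> 0
  row 7 [0111]: F1=1 F2=0 -> F1&~F2 -> 1
  row 8 [1000]: F1=1 F2=0 -> F1&~F2 -> 1
  row 9 [1001]: F1=1 F2=1 -> F1&~F2 -> 0
  row 10 [1010]: F1=1 F2=0 -> F1&~F2 -> 1
  row 11 [1011]: F1=1 F2=1 -> F1&~F2 -> 0
  row 12 [1100]: F1=1 F2=1 -> F1&~F2 -> 0
  row 13 [1101]: F1=1 F2=0 -> F1&~F2 -> 1
  row 14 [1110]: F1=1 F2=1 -> F1&~F2 -> 0
  row 15 [1111]: F1=1 F2=0 -> F1&~F2 -> 1
Full result column, 4 rows per line (u,v fixed per line; w,z runs 00..11 left to right):
  rows 0-3 [u,v=00]: 1010  = hex A
  rows 4-7 [u,v=01]: 0101  = hex 5
  rows 8-11 [u,v=10]: 1010  = hex A
  rows 12-15 [u,v=11]: 0101  = hex 5
Counterexample vector (row 0 .. row 15) = 1010010110100101
Output column grouped in 4s = 1010 0101 1010 0101 = 0xA5A5
Convert to decimal digit by digit (value = value*16 + digit):
  A -> 10
  10*16 + 5 = 165
  165*16 + 10 (A) = 2650
  2650*16 + 5 = 42405
Decimal = 42405

42405


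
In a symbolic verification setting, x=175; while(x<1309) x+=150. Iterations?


Step 1: x goes from 175 toward 1309 by 150; the body runs while x<1309, so iterations = ceil((bound-start)/step)
Step 2: Distance=1134
Step 3: ceil(1134/150)=8

8


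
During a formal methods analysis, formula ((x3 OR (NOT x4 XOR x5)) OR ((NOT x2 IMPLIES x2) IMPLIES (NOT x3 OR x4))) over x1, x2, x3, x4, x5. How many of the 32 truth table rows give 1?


Formula: ((x3 OR (NOT x4 XOR x5)) OR ((NOT x2 IMPLIES x2) IMPLIES (NOT x3 OR x4))) over 5 vars (32 rows)
Evaluate each row (x1, x2, x3, x4, x5 as bits, MSB first):
  row 0 [00000]: ((0 OR (NOT 0 XOR 0)) OR ((NOT 0 IMPLIES 0) IMPLIES (NOT 0 OR 0))) -> 1
  row 1 [00001]: ((0 OR (NOT 0 XOR 1)) OR ((NOT 0 IMPLIES 0) IMPLIES (NOT 0 OR 0))) -> 1
  row 2 [00010]: ((0 OR (NOT 1 XOR 0)) OR ((NOT 0 IMPLIES 0) IMPLIES (NOT 0 OR 1))) -> 1
  row 3 [00011]: ((0 OR (NOT 1 XOR 1)) OR ((NOT 0 IMPLIES 0) IMPLIES (NOT 0 OR 1))) -> 1
  row 4 [00100]: ((1 OR (NOT 0 XOR 0)) OR ((NOT 0 IMPLIES 0) IMPLIES (NOT 1 OR 0))) -> 1
  row 5 [00101]: ((1 OR (NOT 0 XOR 1)) OR ((NOT 0 IMPLIES 0) IMPLIES (NOT 1 OR 0))) -> 1
  row 6 [00110]: ((1 OR (NOT 1 XOR 0)) OR ((NOT 0 IMPLIES 0) IMPLIES (NOT 1 OR 1))) -> 1
  row 7 [00111]: ((1 OR (NOT 1 XOR 1)) OR ((NOT 0 IMPLIES 0) IMPLIES (NOT 1 OR 1))) -> 1
  row 8 [01000]: ((0 OR (NOT 0 XOR 0)) OR ((NOT 1 IMPLIES 1) IMPLIES (NOT 0 OR 0))) -> 1
  row 9 [01001]: ((0 OR (NOT 0 XOR 1)) OR ((NOT 1 IMPLIES 1) IMPLIES (NOT 0 OR 0))) -> 1
  row 10 [01010]: ((0 OR (NOT 1 XOR 0)) OR ((NOT 1 IMPLIES 1) IMPLIES (NOT 0 OR 1))) -> 1
  row 11 [01011]: ((0 OR (NOT 1 XOR 1)) OR ((NOT 1 IMPLIES 1) IMPLIES (NOT 0 OR 1))) -> 1
  row 12 [01100]: ((1 OR (NOT 0 XOR 0)) OR ((NOT 1 IMPLIES 1) IMPLIES (NOT 1 OR 0))) -> 1
  row 13 [01101]: ((1 OR (NOT 0 XOR 1)) OR ((NOT 1 IMPLIES 1) IMPLIES (NOT 1 OR 0))) -> 1
  row 14 [01110]: ((1 OR (NOT 1 XOR 0)) OR ((NOT 1 IMPLIES 1) IMPLIES (NOT 1 OR 1))) -> 1
  row 15 [01111]: ((1 OR (NOT 1 XOR 1)) OR ((NOT 1 IMPLIES 1) IMPLIES (NOT 1 OR 1))) -> 1
  row 16 [10000]: ((0 OR (NOT 0 XOR 0)) OR ((NOT 0 IMPLIES 0) IMPLIES (NOT 0 OR 0))) -> 1
  row 17 [10001]: ((0 OR (NOT 0 XOR 1)) OR ((NOT 0 IMPLIES 0) IMPLIES (NOT 0 OR 0))) -> 1
  row 18 [10010]: ((0 OR (NOT 1 XOR 0)) OR ((NOT 0 IMPLIES 0) IMPLIES (NOT 0 OR 1))) -> 1
  row 19 [10011]: ((0 OR (NOT 1 XOR 1)) OR ((NOT 0 IMPLIES 0) IMPLIES (NOT 0 OR 1))) -> 1
  row 20 [10100]: ((1 OR (NOT 0 XOR 0)) OR ((NOT 0 IMPLIES 0) IMPLIES (NOT 1 OR 0))) -> 1
  row 21 [10101]: ((1 OR (NOT 0 XOR 1)) OR ((NOT 0 IMPLIES 0) IMPLIES (NOT 1 OR 0))) -> 1
  row 22 [10110]: ((1 OR (NOT 1 XOR 0)) OR ((NOT 0 IMPLIES 0) IMPLIES (NOT 1 OR 1))) -> 1
  row 23 [10111]: ((1 OR (NOT 1 XOR 1)) OR ((NOT 0 IMPLIES 0) IMPLIES (NOT 1 OR 1))) -> 1
  row 24 [11000]: ((0 OR (NOT 0 XOR 0)) OR ((NOT 1 IMPLIES 1) IMPLIES (NOT 0 OR 0))) -> 1
  row 25 [11001]: ((0 OR (NOT 0 XOR 1)) OR ((NOT 1 IMPLIES 1) IMPLIES (NOT 0 OR 0))) -> 1
  row 26 [11010]: ((0 OR (NOT 1 XOR 0)) OR ((NOT 1 IMPLIES 1) IMPLIES (NOT 0 OR 1))) -> 1
  row 27 [11011]: ((0 OR (NOT 1 XOR 1)) OR ((NOT 1 IMPLIES 1) IMPLIES (NOT 0 OR 1))) -> 1
  row 28 [11100]: ((1 OR (NOT 0 XOR 0)) OR ((NOT 1 IMPLIES 1) IMPLIES (NOT 1 OR 0))) -> 1
  row 29 [11101]: ((1 OR (NOT 0 XOR 1)) OR ((NOT 1 IMPLIES 1) IMPLIES (NOT 1 OR 0))) -> 1
  row 30 [11110]: ((1 OR (NOT 1 XOR 0)) OR ((NOT 1 IMPLIES 1) IMPLIES (NOT 1 OR 1))) -> 1
  row 31 [11111]: ((1 OR (NOT 1 XOR 1)) OR ((NOT 1 IMPLIES 1) IMPLIES (NOT 1 OR 1))) -> 1
Full result column, 8 rows per line (x1,x2 fixed per line; x3,x4,x5 runs 000..111 left to right):
  rows 0-7 [x1,x2=00]: 11111111  (ones: 8)
  rows 8-15 [x1,x2=01]: 11111111  (ones: 8)
  rows 16-23 [x1,x2=10]: 11111111  (ones: 8)
  rows 24-31 [x1,x2=11]: 11111111  (ones: 8)
Count of 1-rows = 8+8+8+8 = 32

32


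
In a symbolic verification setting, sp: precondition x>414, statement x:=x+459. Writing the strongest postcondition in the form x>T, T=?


Formula: sp(P, x:=E) = exists old_x. (x = E[old_x/x]) AND P[old_x/x] (old_x is the value of x before the assignment; eliminate old_x by solving x = E[old_x/x] for old_x)
Step 1: Precondition P: x>414, i.e. old_x > 414
Step 2: Assignment gives x = old_x + 459, so old_x = x - 459
Step 3: Substitute into P: x - 459 > 414
Step 4: Simplify: x > 414+459 = 873

873


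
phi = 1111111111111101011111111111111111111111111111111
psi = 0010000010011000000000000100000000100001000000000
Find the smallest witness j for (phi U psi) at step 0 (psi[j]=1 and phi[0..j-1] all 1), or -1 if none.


(phi U psi) at 0: need smallest j with psi[j]=1 and phi[i]=1 for all i in [0,j).
Scan from step 0:
  step 0: phi=1, psi=0 -> continue
  step 1: phi=1, psi=0 -> continue
  step 2: psi=1 and phi held for [0,2) -> witness found
Witness step = 2

2


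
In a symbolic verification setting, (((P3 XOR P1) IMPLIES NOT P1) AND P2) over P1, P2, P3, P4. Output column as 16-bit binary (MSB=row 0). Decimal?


Formula: (((P3 XOR P1) IMPLIES NOT P1) AND P2) over P1, P2, P3, P4 (16 rows)
Evaluate each row (bits = P1,P2,P3,P4, MSB first):
  row 0 [0000]: (((0 XOR 0) IMPLIES NOT 0) AND 0) -> 0
  row 1 [0001]: (((0 XOR 0) IMPLIES NOT 0) AND 0) -> 0
  row 2 [0010]: (((1 XOR 0) IMPLIES NOT 0) AND 0) -> 0
  row 3 [0011]: (((1 XOR 0) IMPLIES NOT 0) AND 0) -> 0
  row 4 [0100]: (((0 XOR 0) IMPLIES NOT 0) AND 1) -> 1
  row 5 [0101]: (((0 XOR 0) IMPLIES NOT 0) AND 1) -> 1
  row 6 [0110]: (((1 XOR 0) IMPLIES NOT 0) AND 1) -> 1
  row 7 [0111]: (((1 XOR 0) IMPLIES NOT 0) AND 1) -> 1
  row 8 [1000]: (((0 XOR 1) IMPLIES NOT 1) AND 0) -> 0
  row 9 [1001]: (((0 XOR 1) IMPLIES NOT 1) AND 0) -> 0
  row 10 [1010]: (((1 XOR 1) IMPLIES NOT 1) AND 0) -> 0
  row 11 [1011]: (((1 XOR 1) IMPLIES NOT 1) AND 0) -> 0
  row 12 [1100]: (((0 XOR 1) IMPLIES NOT 1) AND 1) -> 0
  row 13 [1101]: (((0 XOR 1) IMPLIES NOT 1) AND 1) -> 0
  row 14 [1110]: (((1 XOR 1) IMPLIES NOT 1) AND 1) -> 1
  row 15 [1111]: (((1 XOR 1) IMPLIES NOT 1) AND 1) -> 1
Full result column, 4 rows per line (P1,P2 fixed per line; P3,P4 runs 00..11 left to right):
  rows 0-3 [P1,P2=00]: 0000  = hex 0
  rows 4-7 [P1,P2=01]: 1111  = hex F
  rows 8-11 [P1,P2=10]: 0000  = hex 0
  rows 12-15 [P1,P2=11]: 0011  = hex 3
Output column (row 0 .. row 15) = 0000111100000011
Output column grouped in 4s = 0000 1111 0000 0011 = 0x0F03
Convert to decimal digit by digit (value = value*16 + digit):
  0 -> 0
  0*16 + 15 (F) = 15
  15*16 + 0 = 240
  240*16 + 3 = 3843
Decimal = 3843

3843


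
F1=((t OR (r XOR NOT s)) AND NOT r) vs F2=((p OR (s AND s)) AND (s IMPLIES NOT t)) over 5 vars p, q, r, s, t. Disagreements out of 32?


F1 = ((t OR (r XOR NOT s)) AND NOT r)
F2 = ((p OR (s AND s)) AND (s IMPLIES NOT t))
Evaluate both on each of 32 rows (bits = p,q,r,s,t):
  row 0 [00000]: F1=1 F2=0 (differ) -> 1
  row 1 [00001]: F1=1 F2=0 (differ) -> 1
  row 2 [00010]: F1=0 F2=1 (differ) -> 1
  row 3 [00011]: F1=1 F2=0 (differ) -> 1
  row 4 [00100]: F1=0 F2=0 -> 0
  row 5 [00101]: F1=0 F2=0 -> 0
  row 6 [00110]: F1=0 F2=1 (differ) -> 1
  row 7 [00111]: F1=0 F2=0 -> 0
  row 8 [01000]: F1=1 F2=0 (differ) -> 1
  row 9 [01001]: F1=1 F2=0 (differ) -> 1
  row 10 [01010]: F1=0 F2=1 (differ) -> 1
  row 11 [01011]: F1=1 F2=0 (differ) -> 1
  row 12 [01100]: F1=0 F2=0 -> 0
  row 13 [01101]: F1=0 F2=0 -> 0
  row 14 [01110]: F1=0 F2=1 (differ) -> 1
  row 15 [01111]: F1=0 F2=0 -> 0
  row 16 [10000]: F1=1 F2=1 -> 0
  row 17 [10001]: F1=1 F2=1 -> 0
  row 18 [10010]: F1=0 F2=1 (differ) -> 1
  row 19 [10011]: F1=1 F2=0 (differ) -> 1
  row 20 [10100]: F1=0 F2=1 (differ) -> 1
  row 21 [10101]: F1=0 F2=1 (differ) -> 1
  row 22 [10110]: F1=0 F2=1 (differ) -> 1
  row 23 [10111]: F1=0 F2=0 -> 0
  row 24 [11000]: F1=1 F2=1 -> 0
  row 25 [11001]: F1=1 F2=1 -> 0
  row 26 [11010]: F1=0 F2=1 (differ) -> 1
  row 27 [11011]: F1=1 F2=0 (differ) -> 1
  row 28 [11100]: F1=0 F2=1 (differ) -> 1
  row 29 [11101]: F1=0 F2=1 (differ) -> 1
  row 30 [11110]: F1=0 F2=1 (differ) -> 1
  row 31 [11111]: F1=0 F2=0 -> 0
Full result column, 8 rows per line (p,q fixed per line; r,s,t runs 000..111 left to right):
  rows 0-7 [p,q=00]: 11110010  (ones: 5)
  rows 8-15 [p,q=01]: 11110010  (ones: 5)
  rows 16-23 [p,q=10]: 00111110  (ones: 5)
  rows 24-31 [p,q=11]: 00111110  (ones: 5)
Disagreements = 5+5+5+5 = 20

20


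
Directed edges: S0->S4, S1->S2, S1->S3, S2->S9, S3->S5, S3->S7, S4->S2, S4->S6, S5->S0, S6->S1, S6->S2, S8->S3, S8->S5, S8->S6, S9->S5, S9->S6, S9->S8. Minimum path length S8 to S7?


BFS layer-by-layer from S8:
  dist 0: {S8}
  dist 1: {S3, S5, S6}
  dist 2: {S0, S1, S2, S7}
  -> S7 reached at distance 2
Shortest path length = 2

2


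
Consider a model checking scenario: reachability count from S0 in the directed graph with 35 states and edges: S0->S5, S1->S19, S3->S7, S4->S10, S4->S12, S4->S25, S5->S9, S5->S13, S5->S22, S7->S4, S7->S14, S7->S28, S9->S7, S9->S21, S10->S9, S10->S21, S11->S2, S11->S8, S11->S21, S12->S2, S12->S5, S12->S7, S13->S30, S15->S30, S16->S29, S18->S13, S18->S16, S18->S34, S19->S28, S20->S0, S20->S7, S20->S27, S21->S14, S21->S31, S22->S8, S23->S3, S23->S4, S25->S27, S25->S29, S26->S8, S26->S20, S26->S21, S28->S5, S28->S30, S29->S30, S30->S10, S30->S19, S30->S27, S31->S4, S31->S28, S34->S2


BFS from S0:
  layer 0: {S0}
  layer 1: {S5}
  layer 2: {S9, S13, S22}
  layer 3: {S7, S8, S21, S30}
  layer 4: {S4, S10, S14, S19, S27, S28, S31}
  layer 5: {S12, S25}
  layer 6: {S2, S29}
Reachable set: {S0, S2, S4, S5, S7, S8, S9, S10, S12, S13, S14, S19, S21, S22, S25, S27, S28, S29, S30, S31}
Count = 20

20


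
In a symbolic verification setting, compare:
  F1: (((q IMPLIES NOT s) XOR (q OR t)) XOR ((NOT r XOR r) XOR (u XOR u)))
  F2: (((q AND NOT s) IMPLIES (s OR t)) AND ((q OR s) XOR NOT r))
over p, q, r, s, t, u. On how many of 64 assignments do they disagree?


F1 = (((q IMPLIES NOT s) XOR (q OR t)) XOR ((NOT r XOR r) XOR (u XOR u)))
F2 = (((q AND NOT s) IMPLIES (s OR t)) AND ((q OR s) XOR NOT r))
Evaluate both on each of 64 rows (bits = p,q,r,s,t,u):
  row 0 [000000]: F1=0 F2=1 (differ) -> 1
  row 1 [000001]: F1=0 F2=1 (differ) -> 1
  row 2 [000010]: F1=1 F2=1 -> 0
  row 3 [000011]: F1=1 F2=1 -> 0
  row 4 [000100]: F1=0 F2=0 -> 0
  (every remaining row is evaluated the same way; all 64 results are listed next)
Full result column, 8 rows per line (p,q,r fixed per line; s,t,u runs 000..111 left to right):
  rows 0-7 [p,q,r=000]: 11000011  (ones: 4)
  rows 8-15 [p,q,r=001]: 00111100  (ones: 4)
  rows 16-23 [p,q,r=010]: 11110000  (ones: 4)
  rows 24-31 [p,q,r=011]: 11001111  (ones: 6)
  rows 32-39 [p,q,r=100]: 11000011  (ones: 4)
  rows 40-47 [p,q,r=101]: 00111100  (ones: 4)
  rows 48-55 [p,q,r=110]: 11110000  (ones: 4)
  rows 56-63 [p,q,r=111]: 11001111  (ones: 6)
Disagreements = 4+4+4+6+4+4+4+6 = 36

36


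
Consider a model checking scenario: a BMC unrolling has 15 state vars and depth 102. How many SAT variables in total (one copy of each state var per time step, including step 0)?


BMC unrolls to depth k, creating one copy of each state var for steps 0..k.
Step count = 102 + 1 = 103 (steps 0 through 102)
Vars per step = 15
Total = 15 * 103 = 1545

1545


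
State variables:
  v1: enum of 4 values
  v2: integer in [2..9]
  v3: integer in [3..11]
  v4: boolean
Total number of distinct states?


State space = product of domain sizes of all variables.
Domain sizes:
  v1 (enum of 4 values): 4
  v2 (integer in [2..9]): 8
  v3 (integer in [3..11]): 9
  v4 (boolean): 2
Product = 4 * 8 * 9 * 2 = 576

576


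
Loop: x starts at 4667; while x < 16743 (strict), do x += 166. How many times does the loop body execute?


Step 1: x goes from 4667 toward 16743 by 166; the body runs while x<16743, so iterations = ceil((bound-start)/step)
Step 2: Distance=12076
Step 3: ceil(12076/166)=73

73


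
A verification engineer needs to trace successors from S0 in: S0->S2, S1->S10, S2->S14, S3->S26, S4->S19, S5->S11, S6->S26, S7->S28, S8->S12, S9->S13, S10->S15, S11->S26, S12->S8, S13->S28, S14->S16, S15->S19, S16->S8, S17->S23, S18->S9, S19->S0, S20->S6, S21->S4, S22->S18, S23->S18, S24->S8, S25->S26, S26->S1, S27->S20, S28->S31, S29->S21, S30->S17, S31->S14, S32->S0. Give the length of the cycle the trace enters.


Trace from S0 until a state repeats:
  S0 -> S2 -> S14 -> S16 -> S8 -> S12 -> S8
S8 first seen at step 4, revisited at step 6.
Cycle length = 6 - 4 = 2

2


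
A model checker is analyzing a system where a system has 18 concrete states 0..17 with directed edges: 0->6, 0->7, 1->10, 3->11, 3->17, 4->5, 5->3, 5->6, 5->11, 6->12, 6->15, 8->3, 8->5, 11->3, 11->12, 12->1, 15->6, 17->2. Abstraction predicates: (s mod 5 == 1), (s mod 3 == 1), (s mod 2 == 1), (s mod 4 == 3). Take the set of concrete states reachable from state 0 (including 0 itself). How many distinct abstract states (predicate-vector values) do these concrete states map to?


BFS from 0:
Concrete reachable: {0, 1, 6, 7, 10, 12, 15}
Abstract via predicates (s mod 5 == 1), (s mod 3 == 1), (s mod 2 == 1), (s mod 4 == 3):
  (0,0,0,0) <- {0, 12}
  (0,0,1,1) <- {15}
  (0,1,0,0) <- {10}
  (0,1,1,1) <- {7}
  (1,0,0,0) <- {6}
  (1,1,1,0) <- {1}
Distinct abstract states = 6

6


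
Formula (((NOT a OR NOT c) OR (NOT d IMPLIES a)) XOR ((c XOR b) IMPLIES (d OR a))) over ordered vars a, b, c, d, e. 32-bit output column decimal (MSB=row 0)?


Formula: (((NOT a OR NOT c) OR (NOT d IMPLIES a)) XOR ((c XOR b) IMPLIES (d OR a))) over a, b, c, d, e (32 rows)
Evaluate each row (bits = a,b,c,d,e, MSB first):
  row 0 [00000]: (((NOT 0 OR NOT 0) OR (NOT 0 IMPLIES 0)) XOR ((0 XOR 0) IMPLIES (0 OR 0))) -> 0
  row 1 [00001]: (((NOT 0 OR NOT 0) OR (NOT 0 IMPLIES 0)) XOR ((0 XOR 0) IMPLIES (0 OR 0))) -> 0
  row 2 [00010]: (((NOT 0 OR NOT 0) OR (NOT 1 IMPLIES 0)) XOR ((0 XOR 0) IMPLIES (1 OR 0))) -> 0
  row 3 [00011]: (((NOT 0 OR NOT 0) OR (NOT 1 IMPLIES 0)) XOR ((0 XOR 0) IMPLIES (1 OR 0))) -> 0
  row 4 [00100]: (((NOT 0 OR NOT 1) OR (NOT 0 IMPLIES 0)) XOR ((1 XOR 0) IMPLIES (0 OR 0))) -> 1
  row 5 [00101]: (((NOT 0 OR NOT 1) OR (NOT 0 IMPLIES 0)) XOR ((1 XOR 0) IMPLIES (0 OR 0))) -> 1
  row 6 [00110]: (((NOT 0 OR NOT 1) OR (NOT 1 IMPLIES 0)) XOR ((1 XOR 0) IMPLIES (1 OR 0))) -> 0
  row 7 [00111]: (((NOT 0 OR NOT 1) OR (NOT 1 IMPLIES 0)) XOR ((1 XOR 0) IMPLIES (1 OR 0))) -> 0
  row 8 [01000]: (((NOT 0 OR NOT 0) OR (NOT 0 IMPLIES 0)) XOR ((0 XOR 1) IMPLIES (0 OR 0))) -> 1
  row 9 [01001]: (((NOT 0 OR NOT 0) OR (NOT 0 IMPLIES 0)) XOR ((0 XOR 1) IMPLIES (0 OR 0))) -> 1
  row 10 [01010]: (((NOT 0 OR NOT 0) OR (NOT 1 IMPLIES 0)) XOR ((0 XOR 1) IMPLIES (1 OR 0))) -> 0
  row 11 [01011]: (((NOT 0 OR NOT 0) OR (NOT 1 IMPLIES 0)) XOR ((0 XOR 1) IMPLIES (1 OR 0))) -> 0
  row 12 [01100]: (((NOT 0 OR NOT 1) OR (NOT 0 IMPLIES 0)) XOR ((1 XOR 1) IMPLIES (0 OR 0))) -> 0
  row 13 [01101]: (((NOT 0 OR NOT 1) OR (NOT 0 IMPLIES 0)) XOR ((1 XOR 1) IMPLIES (0 OR 0))) -> 0
  row 14 [01110]: (((NOT 0 OR NOT 1) OR (NOT 1 IMPLIES 0)) XOR ((1 XOR 1) IMPLIES (1 OR 0))) -> 0
  row 15 [01111]: (((NOT 0 OR NOT 1) OR (NOT 1 IMPLIES 0)) XOR ((1 XOR 1) IMPLIES (1 OR 0))) -> 0
  row 16 [10000]: (((NOT 1 OR NOT 0) OR (NOT 0 IMPLIES 1)) XOR ((0 XOR 0) IMPLIES (0 OR 1))) -> 0
  row 17 [10001]: (((NOT 1 OR NOT 0) OR (NOT 0 IMPLIES 1)) XOR ((0 XOR 0) IMPLIES (0 OR 1))) -> 0
  row 18 [10010]: (((NOT 1 OR NOT 0) OR (NOT 1 IMPLIES 1)) XOR ((0 XOR 0) IMPLIES (1 OR 1))) -> 0
  row 19 [10011]: (((NOT 1 OR NOT 0) OR (NOT 1 IMPLIES 1)) XOR ((0 XOR 0) IMPLIES (1 OR 1))) -> 0
  row 20 [10100]: (((NOT 1 OR NOT 1) OR (NOT 0 IMPLIES 1)) XOR ((1 XOR 0) IMPLIES (0 OR 1))) -> 0
  row 21 [10101]: (((NOT 1 OR NOT 1) OR (NOT 0 IMPLIES 1)) XOR ((1 XOR 0) IMPLIES (0 OR 1))) -> 0
  row 22 [10110]: (((NOT 1 OR NOT 1) OR (NOT 1 IMPLIES 1)) XOR ((1 XOR 0) IMPLIES (1 OR 1))) -> 0
  row 23 [10111]: (((NOT 1 OR NOT 1) OR (NOT 1 IMPLIES 1)) XOR ((1 XOR 0) IMPLIES (1 OR 1))) -> 0
  row 24 [11000]: (((NOT 1 OR NOT 0) OR (NOT 0 IMPLIES 1)) XOR ((0 XOR 1) IMPLIES (0 OR 1))) -> 0
  row 25 [11001]: (((NOT 1 OR NOT 0) OR (NOT 0 IMPLIES 1)) XOR ((0 XOR 1) IMPLIES (0 OR 1))) -> 0
  row 26 [11010]: (((NOT 1 OR NOT 0) OR (NOT 1 IMPLIES 1)) XOR ((0 XOR 1) IMPLIES (1 OR 1))) -> 0
  row 27 [11011]: (((NOT 1 OR NOT 0) OR (NOT 1 IMPLIES 1)) XOR ((0 XOR 1) IMPLIES (1 OR 1))) -> 0
  row 28 [11100]: (((NOT 1 OR NOT 1) OR (NOT 0 IMPLIES 1)) XOR ((1 XOR 1) IMPLIES (0 OR 1))) -> 0
  row 29 [11101]: (((NOT 1 OR NOT 1) OR (NOT 0 IMPLIES 1)) XOR ((1 XOR 1) IMPLIES (0 OR 1))) -> 0
  row 30 [11110]: (((NOT 1 OR NOT 1) OR (NOT 1 IMPLIES 1)) XOR ((1 XOR 1) IMPLIES (1 OR 1))) -> 0
  row 31 [11111]: (((NOT 1 OR NOT 1) OR (NOT 1 IMPLIES 1)) XOR ((1 XOR 1) IMPLIES (1 OR 1))) -> 0
Full result column, 4 rows per line (a,b,c fixed per line; d,e runs 00..11 left to right):
  rows 0-3 [a,b,c=000]: 0000  = hex 0
  rows 4-7 [a,b,c=001]: 1100  = hex C
  rows 8-11 [a,b,c=010]: 1100  = hex C
  rows 12-15 [a,b,c=011]: 0000  = hex 0
  rows 16-19 [a,b,c=100]: 0000  = hex 0
  rows 20-23 [a,b,c=101]: 0000  = hex 0
  rows 24-27 [a,b,c=110]: 0000  = hex 0
  rows 28-31 [a,b,c=111]: 0000  = hex 0
Output column (row 0 .. row 31) = 00001100110000000000000000000000
Output column grouped in 4s = 0000 1100 1100 0000 0000 0000 0000 0000 = 0x0CC00000
Convert to decimal digit by digit (value = value*16 + digit):
  0 -> 0
  0*16 + 12 (C) = 12
  12*16 + 12 (C) = 204
  204*16 + 0 = 3264
  3264*16 + 0 = 52224
  52224*16 + 0 = 835584
  835584*16 + 0 = 13369344
  13369344*16 + 0 = 213909504
Decimal = 213909504

213909504


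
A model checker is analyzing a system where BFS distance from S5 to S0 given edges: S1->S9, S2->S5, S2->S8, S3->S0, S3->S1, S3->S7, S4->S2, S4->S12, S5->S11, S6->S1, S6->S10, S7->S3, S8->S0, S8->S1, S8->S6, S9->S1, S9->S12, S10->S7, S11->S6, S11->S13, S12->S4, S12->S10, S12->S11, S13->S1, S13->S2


BFS layer-by-layer from S5:
  dist 0: {S5}
  dist 1: {S11}
  dist 2: {S6, S13}
  dist 3: {S1, S2, S10}
  dist 4: {S7, S8, S9}
  dist 5: {S0, S3, S12}
  -> S0 reached at distance 5
Shortest path length = 5

5


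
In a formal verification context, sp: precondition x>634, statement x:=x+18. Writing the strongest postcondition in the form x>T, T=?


Formula: sp(P, x:=E) = exists old_x. (x = E[old_x/x]) AND P[old_x/x] (old_x is the value of x before the assignment; eliminate old_x by solving x = E[old_x/x] for old_x)
Step 1: Precondition P: x>634, i.e. old_x > 634
Step 2: Assignment gives x = old_x + 18, so old_x = x - 18
Step 3: Substitute into P: x - 18 > 634
Step 4: Simplify: x > 634+18 = 652

652


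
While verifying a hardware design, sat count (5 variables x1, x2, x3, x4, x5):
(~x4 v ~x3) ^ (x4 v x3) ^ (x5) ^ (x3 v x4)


CNF with 4 clauses over 5 vars (32 assignments).
An assignment satisfies CNF iff every clause has >=1 true literal.
Check each row (bits = x1,x2,x3,x4,x5; clause T/F shown):
  row 0 [00000]: clauses=TFFF -> 0
  row 1 [00001]: clauses=TFTF -> 0
  row 2 [00010]: clauses=TTFT -> 0
  row 3 [00011]: clauses=TTTT -> 1
  row 4 [00100]: clauses=TTFT -> 0
  row 5 [00101]: clauses=TTTT -> 1
  row 6 [00110]: clauses=FTFT -> 0
  row 7 [00111]: clauses=FTTT -> 0
  row 8 [01000]: clauses=TFFF -> 0
  row 9 [01001]: clauses=TFTF -> 0
  row 10 [01010]: clauses=TTFT -> 0
  row 11 [01011]: clauses=TTTT -> 1
  row 12 [01100]: clauses=TTFT -> 0
  row 13 [01101]: clauses=TTTT -> 1
  row 14 [01110]: clauses=FTFT -> 0
  row 15 [01111]: clauses=FTTT -> 0
  row 16 [10000]: clauses=TFFF -> 0
  row 17 [10001]: clauses=TFTF -> 0
  row 18 [10010]: clauses=TTFT -> 0
  row 19 [10011]: clauses=TTTT -> 1
  row 20 [10100]: clauses=TTFT -> 0
  row 21 [10101]: clauses=TTTT -> 1
  row 22 [10110]: clauses=FTFT -> 0
  row 23 [10111]: clauses=FTTT -> 0
  row 24 [11000]: clauses=TFFF -> 0
  row 25 [11001]: clauses=TFTF -> 0
  row 26 [11010]: clauses=TTFT -> 0
  row 27 [11011]: clauses=TTTT -> 1
  row 28 [11100]: clauses=TTFT -> 0
  row 29 [11101]: clauses=TTTT -> 1
  row 30 [11110]: clauses=FTFT -> 0
  row 31 [11111]: clauses=FTTT -> 0
Full result column, 8 rows per line (x1,x2 fixed per line; x3,x4,x5 runs 000..111 left to right):
  rows 0-7 [x1,x2=00]: 00010100  (ones: 2)
  rows 8-15 [x1,x2=01]: 00010100  (ones: 2)
  rows 16-23 [x1,x2=10]: 00010100  (ones: 2)
  rows 24-31 [x1,x2=11]: 00010100  (ones: 2)
Satisfying assignments = 2+2+2+2 = 8

8


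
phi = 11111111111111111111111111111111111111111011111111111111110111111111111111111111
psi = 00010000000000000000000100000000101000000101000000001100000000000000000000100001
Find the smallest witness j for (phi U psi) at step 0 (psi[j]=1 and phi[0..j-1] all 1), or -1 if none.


(phi U psi) at 0: need smallest j with psi[j]=1 and phi[i]=1 for all i in [0,j).
Scan from step 0:
  step 0: phi=1, psi=0 -> continue
  step 1: phi=1, psi=0 -> continue
  step 2: phi=1, psi=0 -> continue
  step 3: psi=1 and phi held for [0,3) -> witness found
Witness step = 3

3


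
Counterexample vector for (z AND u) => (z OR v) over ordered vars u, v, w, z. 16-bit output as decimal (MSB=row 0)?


F1 = (z AND u)
F2 = (z OR v)
Counterexample to F1=>F2 is where F1=1 and F2=0.
Evaluate each row (bits = u,v,w,z, MSB first):
  row 0 [0000]: F1=0 F2=0 -> F1&~F2 -> 0
  row 1 [0001]: F1=0 F2=1 -> F1&~F2 -> 0
  row 2 [0010]: F1=0 F2=0 -> F1&~F2 -> 0
  row 3 [0011]: F1=0 F2=1 -> F1&~F2 -> 0
  row 4 [0100]: F1=0 F2=1 -> F1&~F2 -> 0
  row 5 [0101]: F1=0 F2=1 -> F1&~F2 -> 0
  row 6 [0110]: F1=0 F2=1 -> F1&~F2 -> 0
  row 7 [0111]: F1=0 F2=1 -> F1&~F2 -> 0
  row 8 [1000]: F1=0 F2=0 -> F1&~F2 -> 0
  row 9 [1001]: F1=1 F2=1 -> F1&~F2 -> 0
  row 10 [1010]: F1=0 F2=0 -> F1&~F2 -> 0
  row 11 [1011]: F1=1 F2=1 -> F1&~F2 -> 0
  row 12 [1100]: F1=0 F2=1 -> F1&~F2 -> 0
  row 13 [1101]: F1=1 F2=1 -> F1&~F2 -> 0
  row 14 [1110]: F1=0 F2=1 -> F1&~F2 -> 0
  row 15 [1111]: F1=1 F2=1 -> F1&~F2 -> 0
Full result column, 4 rows per line (u,v fixed per line; w,z runs 00..11 left to right):
  rows 0-3 [u,v=00]: 0000  = hex 0
  rows 4-7 [u,v=01]: 0000  = hex 0
  rows 8-11 [u,v=10]: 0000  = hex 0
  rows 12-15 [u,v=11]: 0000  = hex 0
Counterexample vector (row 0 .. row 15) = 0000000000000000
Output column grouped in 4s = 0000 0000 0000 0000 = 0x0000
Convert to decimal digit by digit (value = value*16 + digit):
  0 -> 0
  0*16 + 0 = 0
  0*16 + 0 = 0
  0*16 + 0 = 0
Decimal = 0

0


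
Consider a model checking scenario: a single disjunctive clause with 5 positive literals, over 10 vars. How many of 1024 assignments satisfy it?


Step 1: Total=2^10=1024
Step 2: Unsat when all 5 false: 2^5=32
Step 3: Sat=1024-32=992

992


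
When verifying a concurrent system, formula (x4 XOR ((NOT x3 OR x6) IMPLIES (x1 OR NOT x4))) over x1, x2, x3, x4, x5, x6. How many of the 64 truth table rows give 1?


Formula: (x4 XOR ((NOT x3 OR x6) IMPLIES (x1 OR NOT x4))) over 6 vars (64 rows)
Evaluate each row (x1, x2, x3, x4, x5, x6 as bits, MSB first):
  row 0 [000000]: (0 XOR ((NOT 0 OR 0) IMPLIES (0 OR NOT 0))) -> 1
  row 1 [000001]: (0 XOR ((NOT 0 OR 1) IMPLIES (0 OR NOT 0))) -> 1
  row 2 [000010]: (0 XOR ((NOT 0 OR 0) IMPLIES (0 OR NOT 0))) -> 1
  row 3 [000011]: (0 XOR ((NOT 0 OR 1) IMPLIES (0 OR NOT 0))) -> 1
  row 4 [000100]: (1 XOR ((NOT 0 OR 0) IMPLIES (0 OR NOT 1))) -> 1
  (every remaining row is evaluated the same way; all 64 results are listed next)
Full result column, 8 rows per line (x1,x2,x3 fixed per line; x4,x5,x6 runs 000..111 left to right):
  rows 0-7 [x1,x2,x3=000]: 11111111  (ones: 8)
  rows 8-15 [x1,x2,x3=001]: 11110101  (ones: 6)
  rows 16-23 [x1,x2,x3=010]: 11111111  (ones: 8)
  rows 24-31 [x1,x2,x3=011]: 11110101  (ones: 6)
  rows 32-39 [x1,x2,x3=100]: 11110000  (ones: 4)
  rows 40-47 [x1,x2,x3=101]: 11110000  (ones: 4)
  rows 48-55 [x1,x2,x3=110]: 11110000  (ones: 4)
  rows 56-63 [x1,x2,x3=111]: 11110000  (ones: 4)
Count of 1-rows = 8+6+8+6+4+4+4+4 = 44

44


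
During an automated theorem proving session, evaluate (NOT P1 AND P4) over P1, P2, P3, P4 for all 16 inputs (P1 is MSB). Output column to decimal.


Formula: (NOT P1 AND P4) over P1, P2, P3, P4 (16 rows)
Evaluate each row (bits = P1,P2,P3,P4, MSB first):
  row 0 [0000]: (NOT 0 AND 0) -> 0
  row 1 [0001]: (NOT 0 AND 1) -> 1
  row 2 [0010]: (NOT 0 AND 0) -> 0
  row 3 [0011]: (NOT 0 AND 1) -> 1
  row 4 [0100]: (NOT 0 AND 0) -> 0
  row 5 [0101]: (NOT 0 AND 1) -> 1
  row 6 [0110]: (NOT 0 AND 0) -> 0
  row 7 [0111]: (NOT 0 AND 1) -> 1
  row 8 [1000]: (NOT 1 AND 0) -> 0
  row 9 [1001]: (NOT 1 AND 1) -> 0
  row 10 [1010]: (NOT 1 AND 0) -> 0
  row 11 [1011]: (NOT 1 AND 1) -> 0
  row 12 [1100]: (NOT 1 AND 0) -> 0
  row 13 [1101]: (NOT 1 AND 1) -> 0
  row 14 [1110]: (NOT 1 AND 0) -> 0
  row 15 [1111]: (NOT 1 AND 1) -> 0
Full result column, 4 rows per line (P1,P2 fixed per line; P3,P4 runs 00..11 left to right):
  rows 0-3 [P1,P2=00]: 0101  = hex 5
  rows 4-7 [P1,P2=01]: 0101  = hex 5
  rows 8-11 [P1,P2=10]: 0000  = hex 0
  rows 12-15 [P1,P2=11]: 0000  = hex 0
Output column (row 0 .. row 15) = 0101010100000000
Output column grouped in 4s = 0101 0101 0000 0000 = 0x5500
Convert to decimal digit by digit (value = value*16 + digit):
  5 -> 5
  5*16 + 5 = 85
  85*16 + 0 = 1360
  1360*16 + 0 = 21760
Decimal = 21760

21760
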